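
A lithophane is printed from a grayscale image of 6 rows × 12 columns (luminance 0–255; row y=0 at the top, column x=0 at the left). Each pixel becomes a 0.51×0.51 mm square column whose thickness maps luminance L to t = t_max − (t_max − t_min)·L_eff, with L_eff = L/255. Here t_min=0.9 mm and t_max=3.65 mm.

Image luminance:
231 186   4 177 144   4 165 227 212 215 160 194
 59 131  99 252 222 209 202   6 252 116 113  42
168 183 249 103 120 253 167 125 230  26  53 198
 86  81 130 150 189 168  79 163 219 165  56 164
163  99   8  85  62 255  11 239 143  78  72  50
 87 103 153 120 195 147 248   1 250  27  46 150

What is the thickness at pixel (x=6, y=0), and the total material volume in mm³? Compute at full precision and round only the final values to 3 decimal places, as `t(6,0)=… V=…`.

t(6,0)=1.871 V=40.475

span = t_max - t_min = 3.65 - 0.9 = 2.750
L(6,0) = 165, L_eff = 165/255 = 0.647059
t(6,0) = 3.65 - 2.750·0.647059 = 1.871
Σt over all 6·12 pixels = 52909/340 ≈ 155.6147059
V = pitch²·Σt = 0.51²·52909/340 = 40.475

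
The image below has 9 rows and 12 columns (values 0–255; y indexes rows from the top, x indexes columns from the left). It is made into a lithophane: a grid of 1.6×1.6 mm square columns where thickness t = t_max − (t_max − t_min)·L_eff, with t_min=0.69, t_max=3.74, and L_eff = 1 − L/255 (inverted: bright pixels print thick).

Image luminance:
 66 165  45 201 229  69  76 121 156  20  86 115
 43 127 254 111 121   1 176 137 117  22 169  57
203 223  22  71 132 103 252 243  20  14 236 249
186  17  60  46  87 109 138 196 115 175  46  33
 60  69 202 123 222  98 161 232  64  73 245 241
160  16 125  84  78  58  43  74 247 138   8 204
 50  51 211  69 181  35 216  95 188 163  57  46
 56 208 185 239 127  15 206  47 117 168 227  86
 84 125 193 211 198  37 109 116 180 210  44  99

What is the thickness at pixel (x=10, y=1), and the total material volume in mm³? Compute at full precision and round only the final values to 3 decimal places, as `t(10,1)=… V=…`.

t(10,1)=2.711 V=599.053

span = t_max - t_min = 3.74 - 0.69 = 3.050
L(10,1) = 169, L_eff = 1 - 169/255 = 0.337255 (inverted)
t(10,1) = 3.74 - 3.050·0.337255 = 2.711
Σt over all 9·12 pixels = 596713/2550 ≈ 234.0050980
V = pitch²·Σt = 1.6²·596713/2550 = 599.053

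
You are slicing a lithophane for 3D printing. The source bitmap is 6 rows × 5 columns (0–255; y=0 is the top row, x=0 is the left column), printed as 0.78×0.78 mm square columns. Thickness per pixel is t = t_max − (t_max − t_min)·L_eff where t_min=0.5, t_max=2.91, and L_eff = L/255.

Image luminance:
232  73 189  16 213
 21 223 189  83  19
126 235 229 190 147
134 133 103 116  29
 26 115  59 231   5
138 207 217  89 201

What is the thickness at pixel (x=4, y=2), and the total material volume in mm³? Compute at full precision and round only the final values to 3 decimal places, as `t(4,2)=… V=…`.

t(4,2)=1.521 V=30.182

span = t_max - t_min = 2.91 - 0.5 = 2.410
L(4,2) = 147, L_eff = 147/255 = 0.576471
t(4,2) = 2.91 - 2.410·0.576471 = 1.521
Σt over all 6·5 pixels = 632521/12750 ≈ 49.6094902
V = pitch²·Σt = 0.78²·632521/12750 = 30.182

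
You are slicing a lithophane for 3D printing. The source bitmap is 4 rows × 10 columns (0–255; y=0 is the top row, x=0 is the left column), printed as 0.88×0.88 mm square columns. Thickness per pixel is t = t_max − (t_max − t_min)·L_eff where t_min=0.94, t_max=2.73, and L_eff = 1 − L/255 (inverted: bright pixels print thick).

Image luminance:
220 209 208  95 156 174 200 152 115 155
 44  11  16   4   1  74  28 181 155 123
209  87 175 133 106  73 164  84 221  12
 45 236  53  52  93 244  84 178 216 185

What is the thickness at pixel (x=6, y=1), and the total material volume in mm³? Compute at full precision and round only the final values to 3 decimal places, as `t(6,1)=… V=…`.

t(6,1)=1.137 V=56.140

span = t_max - t_min = 2.73 - 0.94 = 1.790
L(6,1) = 28, L_eff = 1 - 28/255 = 0.890196 (inverted)
t(6,1) = 2.73 - 1.790·0.890196 = 1.137
Σt over all 4·10 pixels = 616203/8500 ≈ 72.4944706
V = pitch²·Σt = 0.88²·616203/8500 = 56.140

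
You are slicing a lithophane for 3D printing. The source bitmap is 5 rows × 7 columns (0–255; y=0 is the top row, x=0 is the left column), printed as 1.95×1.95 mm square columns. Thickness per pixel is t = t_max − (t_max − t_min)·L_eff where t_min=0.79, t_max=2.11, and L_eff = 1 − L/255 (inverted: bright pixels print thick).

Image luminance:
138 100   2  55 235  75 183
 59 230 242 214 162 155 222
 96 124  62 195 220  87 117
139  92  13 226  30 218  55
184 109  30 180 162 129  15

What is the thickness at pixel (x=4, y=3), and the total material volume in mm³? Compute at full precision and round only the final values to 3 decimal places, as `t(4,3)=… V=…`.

t(4,3)=0.945 V=194.798

span = t_max - t_min = 2.11 - 0.79 = 1.320
L(4,3) = 30, L_eff = 1 - 30/255 = 0.882353 (inverted)
t(4,3) = 2.11 - 1.320·0.882353 = 0.945
Σt over all 5·7 pixels = 87089/1700 ≈ 51.2288235
V = pitch²·Σt = 1.95²·87089/1700 = 194.798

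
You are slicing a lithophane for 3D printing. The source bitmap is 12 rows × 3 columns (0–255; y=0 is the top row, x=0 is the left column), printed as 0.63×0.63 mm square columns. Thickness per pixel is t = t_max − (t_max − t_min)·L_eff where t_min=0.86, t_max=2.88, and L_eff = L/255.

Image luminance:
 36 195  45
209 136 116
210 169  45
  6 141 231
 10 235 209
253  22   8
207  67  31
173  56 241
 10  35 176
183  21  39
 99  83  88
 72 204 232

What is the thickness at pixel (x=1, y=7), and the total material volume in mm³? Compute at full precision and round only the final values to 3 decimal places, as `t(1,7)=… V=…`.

span = t_max - t_min = 2.88 - 0.86 = 2.020
L(1,7) = 56, L_eff = 56/255 = 0.219608
t(1,7) = 2.88 - 2.020·0.219608 = 2.436
Σt over all 12·3 pixels = 296109/4250 ≈ 69.6727059
V = pitch²·Σt = 0.63²·296109/4250 = 27.653

t(1,7)=2.436 V=27.653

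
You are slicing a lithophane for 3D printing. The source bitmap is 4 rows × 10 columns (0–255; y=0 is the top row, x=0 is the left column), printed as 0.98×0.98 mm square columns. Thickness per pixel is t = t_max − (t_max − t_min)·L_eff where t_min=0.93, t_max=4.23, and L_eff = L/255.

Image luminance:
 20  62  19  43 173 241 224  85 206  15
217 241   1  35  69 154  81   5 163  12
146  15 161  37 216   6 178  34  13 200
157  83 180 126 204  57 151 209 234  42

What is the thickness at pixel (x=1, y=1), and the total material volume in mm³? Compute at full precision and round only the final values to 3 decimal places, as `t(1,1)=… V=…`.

span = t_max - t_min = 4.23 - 0.93 = 3.300
L(1,1) = 241, L_eff = 241/255 = 0.945098
t(1,1) = 4.23 - 3.300·0.945098 = 1.111
Σt over all 4·10 pixels = 18831/170 ≈ 110.7705882
V = pitch²·Σt = 0.98²·18831/170 = 106.384

t(1,1)=1.111 V=106.384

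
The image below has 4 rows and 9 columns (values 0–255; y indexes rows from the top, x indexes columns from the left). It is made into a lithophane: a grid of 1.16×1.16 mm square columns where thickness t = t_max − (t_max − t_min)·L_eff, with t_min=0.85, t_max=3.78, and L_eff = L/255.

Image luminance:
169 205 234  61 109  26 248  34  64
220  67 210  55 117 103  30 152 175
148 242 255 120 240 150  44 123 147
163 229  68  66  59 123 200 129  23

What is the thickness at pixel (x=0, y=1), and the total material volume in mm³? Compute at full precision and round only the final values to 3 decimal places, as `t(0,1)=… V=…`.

span = t_max - t_min = 3.78 - 0.85 = 2.930
L(0,1) = 220, L_eff = 220/255 = 0.862745
t(0,1) = 3.78 - 2.930·0.862745 = 1.252
Σt over all 4·9 pixels = 515324/6375 ≈ 80.8351373
V = pitch²·Σt = 1.16²·515324/6375 = 108.772

t(0,1)=1.252 V=108.772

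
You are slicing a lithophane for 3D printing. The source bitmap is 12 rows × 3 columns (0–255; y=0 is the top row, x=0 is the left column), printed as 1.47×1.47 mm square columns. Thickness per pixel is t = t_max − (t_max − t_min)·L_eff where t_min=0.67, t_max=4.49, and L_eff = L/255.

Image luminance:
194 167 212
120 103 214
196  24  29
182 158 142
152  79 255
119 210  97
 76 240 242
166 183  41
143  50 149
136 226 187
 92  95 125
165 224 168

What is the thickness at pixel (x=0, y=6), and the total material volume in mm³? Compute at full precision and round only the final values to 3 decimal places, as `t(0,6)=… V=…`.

t(0,6)=3.351 V=175.746

span = t_max - t_min = 4.49 - 0.67 = 3.820
L(0,6) = 76, L_eff = 76/255 = 0.298039
t(0,6) = 4.49 - 3.820·0.298039 = 3.351
Σt over all 12·3 pixels = 345653/4250 ≈ 81.3301176
V = pitch²·Σt = 1.47²·345653/4250 = 175.746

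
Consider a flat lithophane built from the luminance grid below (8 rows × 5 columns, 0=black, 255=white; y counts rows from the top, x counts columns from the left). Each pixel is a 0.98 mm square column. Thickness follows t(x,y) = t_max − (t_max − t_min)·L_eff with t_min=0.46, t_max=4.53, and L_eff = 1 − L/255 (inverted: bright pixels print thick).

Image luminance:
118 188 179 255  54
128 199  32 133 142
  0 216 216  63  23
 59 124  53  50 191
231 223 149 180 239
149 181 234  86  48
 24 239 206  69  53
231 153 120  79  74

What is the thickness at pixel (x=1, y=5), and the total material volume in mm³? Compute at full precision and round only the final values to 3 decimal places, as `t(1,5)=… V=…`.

span = t_max - t_min = 4.53 - 0.46 = 4.070
L(1,5) = 181, L_eff = 1 - 181/255 = 0.290196 (inverted)
t(1,5) = 4.53 - 4.070·0.290196 = 3.349
Σt over all 8·5 pixels = 887779/8500 ≈ 104.4445882
V = pitch²·Σt = 0.98²·887779/8500 = 100.309

t(1,5)=3.349 V=100.309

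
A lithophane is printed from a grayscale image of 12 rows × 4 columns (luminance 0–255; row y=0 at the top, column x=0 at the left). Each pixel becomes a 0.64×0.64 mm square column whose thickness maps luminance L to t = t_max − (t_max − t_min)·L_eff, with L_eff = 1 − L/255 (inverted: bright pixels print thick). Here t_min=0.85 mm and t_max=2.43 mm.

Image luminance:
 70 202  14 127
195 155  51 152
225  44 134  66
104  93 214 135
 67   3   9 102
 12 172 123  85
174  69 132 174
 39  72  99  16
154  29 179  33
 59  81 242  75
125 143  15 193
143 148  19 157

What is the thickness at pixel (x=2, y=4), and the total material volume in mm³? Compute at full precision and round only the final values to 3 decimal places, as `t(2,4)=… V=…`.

t(2,4)=0.906 V=29.716

span = t_max - t_min = 2.43 - 0.85 = 1.580
L(2,4) = 9, L_eff = 1 - 9/255 = 0.964706 (inverted)
t(2,4) = 2.43 - 1.580·0.964706 = 0.906
Σt over all 12·4 pixels = 154166/2125 ≈ 72.5487059
V = pitch²·Σt = 0.64²·154166/2125 = 29.716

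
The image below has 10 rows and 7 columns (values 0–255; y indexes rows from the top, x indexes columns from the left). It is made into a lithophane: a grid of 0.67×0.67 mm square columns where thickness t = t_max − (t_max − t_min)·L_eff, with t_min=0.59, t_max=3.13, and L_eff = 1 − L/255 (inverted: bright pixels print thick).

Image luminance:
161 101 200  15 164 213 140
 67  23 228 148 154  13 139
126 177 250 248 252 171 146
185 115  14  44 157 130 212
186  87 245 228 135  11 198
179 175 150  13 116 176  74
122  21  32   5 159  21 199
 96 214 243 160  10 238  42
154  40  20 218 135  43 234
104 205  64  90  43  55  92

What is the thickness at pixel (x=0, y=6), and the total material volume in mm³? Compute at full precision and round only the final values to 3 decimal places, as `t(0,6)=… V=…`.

span = t_max - t_min = 3.13 - 0.59 = 2.540
L(0,6) = 122, L_eff = 1 - 122/255 = 0.521569 (inverted)
t(0,6) = 3.13 - 2.540·0.521569 = 1.805
Σt over all 10·7 pixels = 6691/51 ≈ 131.1960784
V = pitch²·Σt = 0.67²·6691/51 = 58.894

t(0,6)=1.805 V=58.894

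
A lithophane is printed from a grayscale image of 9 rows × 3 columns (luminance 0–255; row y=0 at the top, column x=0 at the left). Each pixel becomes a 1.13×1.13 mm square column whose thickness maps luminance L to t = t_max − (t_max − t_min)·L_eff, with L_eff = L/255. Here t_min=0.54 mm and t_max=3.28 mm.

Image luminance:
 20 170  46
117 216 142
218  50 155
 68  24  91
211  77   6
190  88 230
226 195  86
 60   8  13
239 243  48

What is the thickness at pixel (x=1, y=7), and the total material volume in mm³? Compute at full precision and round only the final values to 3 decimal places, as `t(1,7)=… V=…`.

t(1,7)=3.194 V=68.669

span = t_max - t_min = 3.28 - 0.54 = 2.740
L(1,7) = 8, L_eff = 8/255 = 0.031373
t(1,7) = 3.28 - 2.740·0.031373 = 3.194
Σt over all 9·3 pixels = 228557/4250 ≈ 53.7781176
V = pitch²·Σt = 1.13²·228557/4250 = 68.669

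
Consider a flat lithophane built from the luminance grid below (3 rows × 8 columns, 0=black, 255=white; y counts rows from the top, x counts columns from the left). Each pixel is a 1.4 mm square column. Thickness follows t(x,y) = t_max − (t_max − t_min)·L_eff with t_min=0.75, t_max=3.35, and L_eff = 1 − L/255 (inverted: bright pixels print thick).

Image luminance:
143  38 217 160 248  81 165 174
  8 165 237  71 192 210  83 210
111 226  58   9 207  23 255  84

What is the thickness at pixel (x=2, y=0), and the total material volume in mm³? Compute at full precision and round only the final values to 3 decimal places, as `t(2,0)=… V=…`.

t(2,0)=2.963 V=102.727

span = t_max - t_min = 3.35 - 0.75 = 2.600
L(2,0) = 217, L_eff = 1 - 217/255 = 0.149020 (inverted)
t(2,0) = 3.35 - 2.600·0.149020 = 2.963
Σt over all 3·8 pixels = 891/17 ≈ 52.4117647
V = pitch²·Σt = 1.4²·891/17 = 102.727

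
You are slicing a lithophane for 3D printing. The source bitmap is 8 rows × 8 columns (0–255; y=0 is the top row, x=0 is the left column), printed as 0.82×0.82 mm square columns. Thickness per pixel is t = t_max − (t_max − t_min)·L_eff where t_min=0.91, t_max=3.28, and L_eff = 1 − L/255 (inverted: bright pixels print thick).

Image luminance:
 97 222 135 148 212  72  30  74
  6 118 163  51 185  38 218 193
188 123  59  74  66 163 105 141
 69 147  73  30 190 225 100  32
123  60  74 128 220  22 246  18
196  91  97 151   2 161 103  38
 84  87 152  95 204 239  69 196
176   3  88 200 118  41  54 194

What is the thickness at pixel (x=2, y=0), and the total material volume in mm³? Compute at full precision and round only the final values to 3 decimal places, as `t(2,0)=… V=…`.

t(2,0)=2.165 V=85.887

span = t_max - t_min = 3.28 - 0.91 = 2.370
L(2,0) = 135, L_eff = 1 - 135/255 = 0.470588 (inverted)
t(2,0) = 3.28 - 2.370·0.470588 = 2.165
Σt over all 8·8 pixels = 1085723/8500 ≈ 127.7321176
V = pitch²·Σt = 0.82²·1085723/8500 = 85.887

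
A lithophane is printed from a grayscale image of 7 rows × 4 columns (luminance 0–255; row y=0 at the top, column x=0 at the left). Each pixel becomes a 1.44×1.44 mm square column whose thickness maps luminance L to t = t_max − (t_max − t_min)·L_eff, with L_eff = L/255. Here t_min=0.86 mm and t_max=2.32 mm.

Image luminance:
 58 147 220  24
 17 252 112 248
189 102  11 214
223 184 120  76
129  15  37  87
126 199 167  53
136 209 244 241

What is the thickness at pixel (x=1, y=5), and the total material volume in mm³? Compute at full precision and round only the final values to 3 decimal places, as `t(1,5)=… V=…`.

span = t_max - t_min = 2.32 - 0.86 = 1.460
L(1,5) = 199, L_eff = 199/255 = 0.780392
t(1,5) = 2.32 - 1.460·0.780392 = 1.181
Σt over all 7·4 pixels = 18264/425 ≈ 42.9741176
V = pitch²·Σt = 1.44²·18264/425 = 89.111

t(1,5)=1.181 V=89.111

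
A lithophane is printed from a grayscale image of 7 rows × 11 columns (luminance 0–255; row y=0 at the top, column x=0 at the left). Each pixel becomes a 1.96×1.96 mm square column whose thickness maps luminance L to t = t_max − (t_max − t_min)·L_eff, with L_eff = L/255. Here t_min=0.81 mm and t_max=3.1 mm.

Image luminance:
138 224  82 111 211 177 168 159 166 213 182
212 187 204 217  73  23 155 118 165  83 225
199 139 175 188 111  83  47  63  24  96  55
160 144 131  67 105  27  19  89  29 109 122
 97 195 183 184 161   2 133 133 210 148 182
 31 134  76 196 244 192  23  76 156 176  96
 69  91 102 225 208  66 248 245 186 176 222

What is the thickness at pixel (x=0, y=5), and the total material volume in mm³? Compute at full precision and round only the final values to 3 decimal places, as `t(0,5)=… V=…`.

t(0,5)=2.822 V=553.335

span = t_max - t_min = 3.1 - 0.81 = 2.290
L(0,5) = 31, L_eff = 31/255 = 0.121569
t(0,5) = 3.1 - 2.290·0.121569 = 2.822
Σt over all 7·11 pixels = 3672961/25500 ≈ 144.0376863
V = pitch²·Σt = 1.96²·3672961/25500 = 553.335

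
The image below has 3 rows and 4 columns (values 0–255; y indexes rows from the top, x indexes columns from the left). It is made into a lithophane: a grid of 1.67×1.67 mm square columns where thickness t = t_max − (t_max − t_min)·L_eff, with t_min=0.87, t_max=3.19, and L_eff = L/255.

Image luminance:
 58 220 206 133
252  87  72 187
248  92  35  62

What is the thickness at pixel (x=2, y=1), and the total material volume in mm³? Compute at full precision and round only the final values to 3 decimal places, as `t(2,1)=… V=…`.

t(2,1)=2.535 V=64.842

span = t_max - t_min = 3.19 - 0.87 = 2.320
L(2,1) = 72, L_eff = 72/255 = 0.282353
t(2,1) = 3.19 - 2.320·0.282353 = 2.535
Σt over all 3·4 pixels = 148219/6375 ≈ 23.2500392
V = pitch²·Σt = 1.67²·148219/6375 = 64.842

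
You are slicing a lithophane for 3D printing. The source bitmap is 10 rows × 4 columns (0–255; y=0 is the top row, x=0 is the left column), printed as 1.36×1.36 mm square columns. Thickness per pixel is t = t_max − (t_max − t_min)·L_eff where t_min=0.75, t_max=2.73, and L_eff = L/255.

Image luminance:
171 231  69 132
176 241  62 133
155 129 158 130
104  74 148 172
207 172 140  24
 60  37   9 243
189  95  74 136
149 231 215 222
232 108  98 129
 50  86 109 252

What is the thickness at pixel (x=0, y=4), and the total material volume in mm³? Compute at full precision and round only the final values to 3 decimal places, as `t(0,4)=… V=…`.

span = t_max - t_min = 2.73 - 0.75 = 1.980
L(0,4) = 207, L_eff = 207/255 = 0.811765
t(0,4) = 2.73 - 1.980·0.811765 = 1.123
Σt over all 10·4 pixels = 140442/2125 ≈ 66.0903529
V = pitch²·Σt = 1.36²·140442/2125 = 122.241

t(0,4)=1.123 V=122.241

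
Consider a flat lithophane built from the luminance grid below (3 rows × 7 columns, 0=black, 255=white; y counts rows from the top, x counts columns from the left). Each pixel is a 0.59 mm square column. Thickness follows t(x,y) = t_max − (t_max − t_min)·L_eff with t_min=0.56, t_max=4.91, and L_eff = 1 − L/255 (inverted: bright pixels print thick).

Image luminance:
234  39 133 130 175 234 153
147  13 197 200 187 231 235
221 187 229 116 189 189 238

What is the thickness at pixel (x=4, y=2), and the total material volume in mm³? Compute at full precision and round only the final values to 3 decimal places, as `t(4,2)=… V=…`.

t(4,2)=3.784 V=25.928

span = t_max - t_min = 4.91 - 0.56 = 4.350
L(4,2) = 189, L_eff = 1 - 189/255 = 0.258824 (inverted)
t(4,2) = 4.91 - 4.350·0.258824 = 3.784
Σt over all 3·7 pixels = 5065/68 ≈ 74.4852941
V = pitch²·Σt = 0.59²·5065/68 = 25.928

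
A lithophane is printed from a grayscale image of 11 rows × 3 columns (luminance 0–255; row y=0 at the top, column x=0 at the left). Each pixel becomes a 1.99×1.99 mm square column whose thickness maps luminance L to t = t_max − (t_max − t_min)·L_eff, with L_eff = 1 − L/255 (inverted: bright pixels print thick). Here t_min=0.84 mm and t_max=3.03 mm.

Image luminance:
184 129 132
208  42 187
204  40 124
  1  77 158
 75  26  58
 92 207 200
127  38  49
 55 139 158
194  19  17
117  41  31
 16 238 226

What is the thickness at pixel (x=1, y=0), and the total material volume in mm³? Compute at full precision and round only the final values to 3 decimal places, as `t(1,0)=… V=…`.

span = t_max - t_min = 3.03 - 0.84 = 2.190
L(1,0) = 129, L_eff = 1 - 129/255 = 0.494118 (inverted)
t(1,0) = 3.03 - 2.190·0.494118 = 1.948
Σt over all 11·3 pixels = 499077/8500 ≈ 58.7149412
V = pitch²·Σt = 1.99²·499077/8500 = 232.517

t(1,0)=1.948 V=232.517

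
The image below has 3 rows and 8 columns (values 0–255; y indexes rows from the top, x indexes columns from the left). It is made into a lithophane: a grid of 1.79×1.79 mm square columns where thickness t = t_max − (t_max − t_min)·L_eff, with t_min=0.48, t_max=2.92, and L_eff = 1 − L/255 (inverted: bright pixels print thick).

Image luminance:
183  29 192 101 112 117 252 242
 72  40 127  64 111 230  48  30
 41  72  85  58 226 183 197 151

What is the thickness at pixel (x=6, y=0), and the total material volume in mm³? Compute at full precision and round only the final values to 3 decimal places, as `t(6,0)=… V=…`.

span = t_max - t_min = 2.92 - 0.48 = 2.440
L(6,0) = 252, L_eff = 1 - 252/255 = 0.011765 (inverted)
t(6,0) = 2.92 - 2.440·0.011765 = 2.891
Σt over all 3·8 pixels = 254183/6375 ≈ 39.8718431
V = pitch²·Σt = 1.79²·254183/6375 = 127.753

t(6,0)=2.891 V=127.753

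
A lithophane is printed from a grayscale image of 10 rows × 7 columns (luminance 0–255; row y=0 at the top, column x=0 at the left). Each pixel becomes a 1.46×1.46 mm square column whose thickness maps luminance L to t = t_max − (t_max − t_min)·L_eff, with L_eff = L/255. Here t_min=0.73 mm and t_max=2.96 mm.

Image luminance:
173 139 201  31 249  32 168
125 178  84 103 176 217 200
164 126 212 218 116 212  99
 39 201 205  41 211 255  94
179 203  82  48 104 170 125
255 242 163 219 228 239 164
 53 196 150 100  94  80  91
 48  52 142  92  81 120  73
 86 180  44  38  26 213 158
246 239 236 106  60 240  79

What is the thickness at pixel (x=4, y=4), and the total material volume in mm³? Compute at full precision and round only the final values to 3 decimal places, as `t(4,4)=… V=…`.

span = t_max - t_min = 2.96 - 0.73 = 2.230
L(4,4) = 104, L_eff = 104/255 = 0.407843
t(4,4) = 2.96 - 2.230·0.407843 = 2.051
Σt over all 10·7 pixels = 179453/1500 ≈ 119.6353333
V = pitch²·Σt = 1.46²·179453/1500 = 255.015

t(4,4)=2.051 V=255.015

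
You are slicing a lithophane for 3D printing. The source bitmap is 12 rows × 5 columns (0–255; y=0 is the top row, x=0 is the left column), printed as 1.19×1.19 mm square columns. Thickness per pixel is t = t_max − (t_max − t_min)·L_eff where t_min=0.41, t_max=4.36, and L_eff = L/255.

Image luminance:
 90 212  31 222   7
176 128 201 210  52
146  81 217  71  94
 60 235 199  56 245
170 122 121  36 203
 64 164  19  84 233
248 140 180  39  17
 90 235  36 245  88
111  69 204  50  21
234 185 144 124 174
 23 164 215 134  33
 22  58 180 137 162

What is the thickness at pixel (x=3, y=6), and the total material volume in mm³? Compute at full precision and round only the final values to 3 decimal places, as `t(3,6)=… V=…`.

span = t_max - t_min = 4.36 - 0.41 = 3.950
L(3,6) = 39, L_eff = 39/255 = 0.152941
t(3,6) = 4.36 - 3.950·0.152941 = 3.756
Σt over all 12·5 pixels = 724991/5100 ≈ 142.1550980
V = pitch²·Σt = 1.19²·724991/5100 = 201.306

t(3,6)=3.756 V=201.306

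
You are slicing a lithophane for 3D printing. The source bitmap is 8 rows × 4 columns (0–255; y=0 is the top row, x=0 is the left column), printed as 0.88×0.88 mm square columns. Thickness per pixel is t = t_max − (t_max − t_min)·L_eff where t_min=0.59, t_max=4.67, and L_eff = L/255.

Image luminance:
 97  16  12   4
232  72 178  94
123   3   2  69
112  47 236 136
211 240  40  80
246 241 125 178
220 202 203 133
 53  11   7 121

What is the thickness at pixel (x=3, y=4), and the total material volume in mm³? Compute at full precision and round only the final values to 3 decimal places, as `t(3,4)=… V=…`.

t(3,4)=3.390 V=69.337

span = t_max - t_min = 4.67 - 0.59 = 4.080
L(3,4) = 80, L_eff = 80/255 = 0.313725
t(3,4) = 4.67 - 4.080·0.313725 = 3.390
Σt over all 8·4 pixels = 89.536
V = pitch²·Σt = 0.88²·89.536 = 69.337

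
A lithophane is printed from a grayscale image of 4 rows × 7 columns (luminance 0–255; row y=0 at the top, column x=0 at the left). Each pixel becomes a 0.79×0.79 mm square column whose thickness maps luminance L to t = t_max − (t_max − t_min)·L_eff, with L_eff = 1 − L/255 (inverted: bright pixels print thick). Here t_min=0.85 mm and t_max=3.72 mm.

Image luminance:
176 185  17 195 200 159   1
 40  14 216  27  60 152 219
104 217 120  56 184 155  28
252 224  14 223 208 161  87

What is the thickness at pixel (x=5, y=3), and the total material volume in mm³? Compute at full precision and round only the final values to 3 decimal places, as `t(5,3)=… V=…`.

t(5,3)=2.662 V=40.801

span = t_max - t_min = 3.72 - 0.85 = 2.870
L(5,3) = 161, L_eff = 1 - 161/255 = 0.368627 (inverted)
t(5,3) = 3.72 - 2.870·0.368627 = 2.662
Σt over all 4·7 pixels = 833539/12750 ≈ 65.3756078
V = pitch²·Σt = 0.79²·833539/12750 = 40.801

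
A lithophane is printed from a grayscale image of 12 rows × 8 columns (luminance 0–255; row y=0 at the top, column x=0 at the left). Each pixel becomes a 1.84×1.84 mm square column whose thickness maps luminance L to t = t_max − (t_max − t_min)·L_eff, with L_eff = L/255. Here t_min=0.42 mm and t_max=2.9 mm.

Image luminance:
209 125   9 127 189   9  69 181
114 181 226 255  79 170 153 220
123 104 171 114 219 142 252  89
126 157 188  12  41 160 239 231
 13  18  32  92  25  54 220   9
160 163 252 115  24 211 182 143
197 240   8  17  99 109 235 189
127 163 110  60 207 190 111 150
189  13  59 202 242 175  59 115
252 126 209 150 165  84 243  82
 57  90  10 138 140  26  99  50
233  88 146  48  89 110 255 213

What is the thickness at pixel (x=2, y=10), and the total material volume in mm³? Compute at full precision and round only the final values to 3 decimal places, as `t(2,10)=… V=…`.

t(2,10)=2.803 V=522.210

span = t_max - t_min = 2.9 - 0.42 = 2.480
L(2,10) = 10, L_eff = 10/255 = 0.039216
t(2,10) = 2.9 - 2.480·0.039216 = 2.803
Σt over all 12·8 pixels = 983308/6375 ≈ 154.2443922
V = pitch²·Σt = 1.84²·983308/6375 = 522.210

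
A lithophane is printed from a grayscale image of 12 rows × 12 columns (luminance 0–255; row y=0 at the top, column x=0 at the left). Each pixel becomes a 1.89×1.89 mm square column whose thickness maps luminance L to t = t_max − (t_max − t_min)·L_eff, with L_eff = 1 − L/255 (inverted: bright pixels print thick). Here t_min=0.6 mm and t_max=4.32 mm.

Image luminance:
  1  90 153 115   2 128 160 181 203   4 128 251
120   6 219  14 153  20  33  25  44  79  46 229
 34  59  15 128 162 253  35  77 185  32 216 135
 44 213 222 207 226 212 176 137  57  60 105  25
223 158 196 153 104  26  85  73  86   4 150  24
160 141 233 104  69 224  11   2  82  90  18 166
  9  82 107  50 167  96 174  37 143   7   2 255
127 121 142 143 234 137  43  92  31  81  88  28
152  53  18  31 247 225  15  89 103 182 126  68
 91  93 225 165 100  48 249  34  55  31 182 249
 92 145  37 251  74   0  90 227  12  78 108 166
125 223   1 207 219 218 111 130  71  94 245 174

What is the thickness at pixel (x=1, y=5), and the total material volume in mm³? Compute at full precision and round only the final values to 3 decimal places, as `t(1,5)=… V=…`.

t(1,5)=2.657 V=1159.388

span = t_max - t_min = 4.32 - 0.6 = 3.720
L(1,5) = 141, L_eff = 1 - 141/255 = 0.447059 (inverted)
t(1,5) = 4.32 - 3.720·0.447059 = 2.657
Σt over all 12·12 pixels = 689706/2125 ≈ 324.5675294
V = pitch²·Σt = 1.89²·689706/2125 = 1159.388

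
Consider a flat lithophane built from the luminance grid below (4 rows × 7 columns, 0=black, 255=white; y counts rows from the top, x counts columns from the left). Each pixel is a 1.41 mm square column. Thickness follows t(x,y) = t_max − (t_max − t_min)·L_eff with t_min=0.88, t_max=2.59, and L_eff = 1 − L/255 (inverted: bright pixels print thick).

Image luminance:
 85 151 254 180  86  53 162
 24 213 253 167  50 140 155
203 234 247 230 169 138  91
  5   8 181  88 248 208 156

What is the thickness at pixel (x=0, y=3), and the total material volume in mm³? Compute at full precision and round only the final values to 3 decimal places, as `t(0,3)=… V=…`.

span = t_max - t_min = 2.59 - 0.88 = 1.710
L(0,3) = 5, L_eff = 1 - 5/255 = 0.980392 (inverted)
t(0,3) = 2.59 - 1.710·0.980392 = 0.914
Σt over all 4·7 pixels = 447643/8500 ≈ 52.6638824
V = pitch²·Σt = 1.41²·447643/8500 = 104.701

t(0,3)=0.914 V=104.701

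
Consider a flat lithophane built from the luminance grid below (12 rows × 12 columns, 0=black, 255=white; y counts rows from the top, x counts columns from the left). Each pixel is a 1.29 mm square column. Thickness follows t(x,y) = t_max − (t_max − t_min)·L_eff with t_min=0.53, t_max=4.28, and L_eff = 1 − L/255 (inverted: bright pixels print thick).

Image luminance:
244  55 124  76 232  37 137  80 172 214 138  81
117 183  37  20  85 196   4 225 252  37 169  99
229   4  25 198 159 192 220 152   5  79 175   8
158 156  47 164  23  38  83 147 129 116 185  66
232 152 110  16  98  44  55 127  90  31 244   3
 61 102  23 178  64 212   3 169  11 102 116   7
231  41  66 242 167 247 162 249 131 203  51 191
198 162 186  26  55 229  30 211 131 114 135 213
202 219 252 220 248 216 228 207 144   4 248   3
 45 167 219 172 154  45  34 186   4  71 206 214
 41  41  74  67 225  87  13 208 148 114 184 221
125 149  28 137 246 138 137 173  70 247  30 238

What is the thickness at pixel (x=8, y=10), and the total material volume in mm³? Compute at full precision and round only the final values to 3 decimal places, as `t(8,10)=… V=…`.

t(8,10)=2.706 V=580.765

span = t_max - t_min = 4.28 - 0.53 = 3.750
L(8,10) = 148, L_eff = 1 - 148/255 = 0.419608 (inverted)
t(8,10) = 4.28 - 3.750·0.419608 = 2.706
Σt over all 12·12 pixels = 296647/850 ≈ 348.9964706
V = pitch²·Σt = 1.29²·296647/850 = 580.765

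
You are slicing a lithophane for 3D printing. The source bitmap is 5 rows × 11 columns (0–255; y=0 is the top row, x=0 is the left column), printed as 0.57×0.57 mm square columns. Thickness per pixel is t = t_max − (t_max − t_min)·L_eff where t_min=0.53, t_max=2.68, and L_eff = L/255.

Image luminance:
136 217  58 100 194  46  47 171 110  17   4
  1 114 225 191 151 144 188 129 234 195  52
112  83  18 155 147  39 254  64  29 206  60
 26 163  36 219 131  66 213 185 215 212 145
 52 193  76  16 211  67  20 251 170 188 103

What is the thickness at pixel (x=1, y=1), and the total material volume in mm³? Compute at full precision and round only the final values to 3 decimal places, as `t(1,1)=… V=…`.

t(1,1)=1.719 V=29.128

span = t_max - t_min = 2.68 - 0.53 = 2.150
L(1,1) = 114, L_eff = 114/255 = 0.447059
t(1,1) = 2.68 - 2.150·0.447059 = 1.719
Σt over all 5·11 pixels = 152411/1700 ≈ 89.6535294
V = pitch²·Σt = 0.57²·152411/1700 = 29.128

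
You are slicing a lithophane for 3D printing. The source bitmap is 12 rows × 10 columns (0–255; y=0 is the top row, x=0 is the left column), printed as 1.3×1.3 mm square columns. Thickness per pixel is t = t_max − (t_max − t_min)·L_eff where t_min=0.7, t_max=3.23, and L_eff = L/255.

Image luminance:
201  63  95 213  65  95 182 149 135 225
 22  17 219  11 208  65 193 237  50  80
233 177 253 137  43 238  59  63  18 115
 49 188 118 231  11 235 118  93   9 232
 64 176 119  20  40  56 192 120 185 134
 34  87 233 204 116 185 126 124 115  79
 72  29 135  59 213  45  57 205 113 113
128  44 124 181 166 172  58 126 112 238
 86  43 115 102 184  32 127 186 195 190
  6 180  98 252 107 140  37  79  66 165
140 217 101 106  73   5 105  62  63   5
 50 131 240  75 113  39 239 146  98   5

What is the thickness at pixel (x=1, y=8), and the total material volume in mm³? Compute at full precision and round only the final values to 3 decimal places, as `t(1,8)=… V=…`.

t(1,8)=2.803 V=414.481

span = t_max - t_min = 3.23 - 0.7 = 2.530
L(1,8) = 43, L_eff = 43/255 = 0.168627
t(1,8) = 3.23 - 2.530·0.168627 = 2.803
Σt over all 12·10 pixels = 6254009/25500 ≈ 245.2552549
V = pitch²·Σt = 1.3²·6254009/25500 = 414.481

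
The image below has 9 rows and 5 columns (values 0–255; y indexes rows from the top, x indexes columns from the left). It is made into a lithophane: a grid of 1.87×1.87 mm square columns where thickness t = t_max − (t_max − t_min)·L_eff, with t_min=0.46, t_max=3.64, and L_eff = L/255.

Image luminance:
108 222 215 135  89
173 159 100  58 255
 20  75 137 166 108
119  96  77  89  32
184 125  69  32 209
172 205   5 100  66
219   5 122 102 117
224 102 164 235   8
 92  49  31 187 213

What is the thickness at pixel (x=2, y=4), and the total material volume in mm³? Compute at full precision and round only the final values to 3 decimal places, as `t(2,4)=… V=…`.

span = t_max - t_min = 3.64 - 0.46 = 3.180
L(2,4) = 69, L_eff = 69/255 = 0.270588
t(2,4) = 3.64 - 3.180·0.270588 = 2.780
Σt over all 9·5 pixels = 40624/425 ≈ 95.5858824
V = pitch²·Σt = 1.87²·40624/425 = 334.254

t(2,4)=2.780 V=334.254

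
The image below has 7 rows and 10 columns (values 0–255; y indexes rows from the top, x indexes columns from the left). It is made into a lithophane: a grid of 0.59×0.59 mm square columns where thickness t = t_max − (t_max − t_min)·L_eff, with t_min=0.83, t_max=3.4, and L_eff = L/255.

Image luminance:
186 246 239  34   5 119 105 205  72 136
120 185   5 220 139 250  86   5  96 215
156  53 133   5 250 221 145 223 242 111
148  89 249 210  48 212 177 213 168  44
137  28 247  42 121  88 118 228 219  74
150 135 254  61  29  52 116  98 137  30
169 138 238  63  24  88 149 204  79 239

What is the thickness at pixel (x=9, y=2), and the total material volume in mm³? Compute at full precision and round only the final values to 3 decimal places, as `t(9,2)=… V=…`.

span = t_max - t_min = 3.4 - 0.83 = 2.570
L(9,2) = 111, L_eff = 111/255 = 0.435294
t(9,2) = 3.4 - 2.570·0.435294 = 2.281
Σt over all 7·10 pixels = 10654/75 ≈ 142.0533333
V = pitch²·Σt = 0.59²·10654/75 = 49.449

t(9,2)=2.281 V=49.449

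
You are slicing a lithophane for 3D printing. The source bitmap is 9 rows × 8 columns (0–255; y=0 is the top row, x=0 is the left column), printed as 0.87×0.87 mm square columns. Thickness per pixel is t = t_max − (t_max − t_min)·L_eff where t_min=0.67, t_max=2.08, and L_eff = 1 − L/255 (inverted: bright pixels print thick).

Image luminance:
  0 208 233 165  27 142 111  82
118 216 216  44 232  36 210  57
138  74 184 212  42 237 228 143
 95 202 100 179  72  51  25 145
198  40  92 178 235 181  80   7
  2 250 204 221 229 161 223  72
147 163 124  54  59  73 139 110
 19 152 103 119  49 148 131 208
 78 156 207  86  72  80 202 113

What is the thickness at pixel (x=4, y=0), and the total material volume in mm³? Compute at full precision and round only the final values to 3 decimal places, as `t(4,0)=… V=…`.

t(4,0)=0.819 V=75.808

span = t_max - t_min = 2.08 - 0.67 = 1.410
L(4,0) = 27, L_eff = 1 - 27/255 = 0.894118 (inverted)
t(4,0) = 2.08 - 1.410·0.894118 = 0.819
Σt over all 9·8 pixels = 851323/8500 ≈ 100.1556471
V = pitch²·Σt = 0.87²·851323/8500 = 75.808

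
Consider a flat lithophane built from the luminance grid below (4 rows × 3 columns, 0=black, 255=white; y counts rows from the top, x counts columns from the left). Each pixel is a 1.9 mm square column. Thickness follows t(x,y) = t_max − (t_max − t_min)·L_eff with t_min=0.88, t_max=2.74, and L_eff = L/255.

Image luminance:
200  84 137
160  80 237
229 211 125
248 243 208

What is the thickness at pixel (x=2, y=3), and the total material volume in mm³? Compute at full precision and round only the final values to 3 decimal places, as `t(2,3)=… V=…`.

span = t_max - t_min = 2.74 - 0.88 = 1.860
L(2,3) = 208, L_eff = 208/255 = 0.815686
t(2,3) = 2.74 - 1.860·0.815686 = 1.223
Σt over all 4·3 pixels = 36359/2125 ≈ 17.1101176
V = pitch²·Σt = 1.9²·36359/2125 = 61.768

t(2,3)=1.223 V=61.768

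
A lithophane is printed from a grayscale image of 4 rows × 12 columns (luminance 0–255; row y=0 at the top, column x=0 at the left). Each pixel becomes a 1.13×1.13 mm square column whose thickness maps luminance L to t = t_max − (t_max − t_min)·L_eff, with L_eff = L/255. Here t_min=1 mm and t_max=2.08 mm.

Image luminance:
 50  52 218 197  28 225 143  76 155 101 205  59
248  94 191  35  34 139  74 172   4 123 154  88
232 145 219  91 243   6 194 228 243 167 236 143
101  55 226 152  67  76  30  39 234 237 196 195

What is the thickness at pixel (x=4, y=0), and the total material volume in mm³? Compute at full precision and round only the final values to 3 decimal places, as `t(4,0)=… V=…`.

t(4,0)=1.961 V=91.684

span = t_max - t_min = 2.08 - 1 = 1.080
L(4,0) = 28, L_eff = 28/255 = 0.109804
t(4,0) = 2.08 - 1.080·0.109804 = 1.961
Σt over all 4·12 pixels = 30516/425 ≈ 71.8023529
V = pitch²·Σt = 1.13²·30516/425 = 91.684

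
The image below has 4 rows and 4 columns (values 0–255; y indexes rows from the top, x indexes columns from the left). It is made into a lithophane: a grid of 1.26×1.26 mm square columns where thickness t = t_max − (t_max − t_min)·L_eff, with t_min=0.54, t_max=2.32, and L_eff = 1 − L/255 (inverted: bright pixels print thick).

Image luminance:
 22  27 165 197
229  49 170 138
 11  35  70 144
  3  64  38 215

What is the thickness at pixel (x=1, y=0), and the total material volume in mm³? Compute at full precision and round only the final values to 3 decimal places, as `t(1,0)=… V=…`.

span = t_max - t_min = 2.32 - 0.54 = 1.780
L(1,0) = 27, L_eff = 1 - 27/255 = 0.894118 (inverted)
t(1,0) = 2.32 - 1.780·0.894118 = 0.728
Σt over all 4·4 pixels = 250513/12750 ≈ 19.6480784
V = pitch²·Σt = 1.26²·250513/12750 = 31.193

t(1,0)=0.728 V=31.193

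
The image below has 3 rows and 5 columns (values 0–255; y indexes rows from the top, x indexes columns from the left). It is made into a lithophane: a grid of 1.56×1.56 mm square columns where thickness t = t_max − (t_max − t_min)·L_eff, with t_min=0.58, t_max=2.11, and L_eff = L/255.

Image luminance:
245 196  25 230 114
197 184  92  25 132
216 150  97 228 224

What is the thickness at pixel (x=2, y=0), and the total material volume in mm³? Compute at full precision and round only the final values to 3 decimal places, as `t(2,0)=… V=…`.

t(2,0)=1.960 V=42.637

span = t_max - t_min = 2.11 - 0.58 = 1.530
L(2,0) = 25, L_eff = 25/255 = 0.098039
t(2,0) = 2.11 - 1.530·0.098039 = 1.960
Σt over all 3·5 pixels = 17.52
V = pitch²·Σt = 1.56²·17.52 = 42.637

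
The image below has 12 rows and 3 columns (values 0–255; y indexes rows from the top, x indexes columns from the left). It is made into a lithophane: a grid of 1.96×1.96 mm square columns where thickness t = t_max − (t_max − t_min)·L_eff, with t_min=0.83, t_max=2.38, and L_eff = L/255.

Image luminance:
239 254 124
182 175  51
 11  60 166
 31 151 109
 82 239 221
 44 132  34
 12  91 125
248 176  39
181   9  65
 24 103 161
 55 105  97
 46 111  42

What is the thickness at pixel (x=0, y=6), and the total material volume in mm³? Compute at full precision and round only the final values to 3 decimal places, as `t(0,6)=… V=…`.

t(0,6)=2.307 V=235.861

span = t_max - t_min = 2.38 - 0.83 = 1.550
L(0,6) = 12, L_eff = 12/255 = 0.047059
t(0,6) = 2.38 - 1.550·0.047059 = 2.307
Σt over all 12·3 pixels = 18419/300 ≈ 61.3966667
V = pitch²·Σt = 1.96²·18419/300 = 235.861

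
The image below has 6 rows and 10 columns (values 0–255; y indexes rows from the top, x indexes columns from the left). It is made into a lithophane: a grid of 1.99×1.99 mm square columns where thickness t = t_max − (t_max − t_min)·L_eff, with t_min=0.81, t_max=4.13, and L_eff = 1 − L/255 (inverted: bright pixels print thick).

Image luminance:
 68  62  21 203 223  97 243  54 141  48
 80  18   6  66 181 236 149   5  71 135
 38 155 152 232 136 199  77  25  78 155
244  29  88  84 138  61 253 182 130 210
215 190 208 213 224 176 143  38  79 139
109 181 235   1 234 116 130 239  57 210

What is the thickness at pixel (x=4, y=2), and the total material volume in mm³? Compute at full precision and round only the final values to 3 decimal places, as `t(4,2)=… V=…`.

t(4,2)=2.581 V=600.292

span = t_max - t_min = 4.13 - 0.81 = 3.320
L(4,2) = 136, L_eff = 1 - 136/255 = 0.466667 (inverted)
t(4,2) = 4.13 - 3.320·0.466667 = 2.581
Σt over all 6·10 pixels = 193271/1275 ≈ 151.5850980
V = pitch²·Σt = 1.99²·193271/1275 = 600.292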